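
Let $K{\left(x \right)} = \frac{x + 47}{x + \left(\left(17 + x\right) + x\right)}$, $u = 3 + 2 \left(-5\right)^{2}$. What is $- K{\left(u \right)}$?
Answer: $- \frac{25}{44} \approx -0.56818$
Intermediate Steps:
$u = 53$ ($u = 3 + 2 \cdot 25 = 3 + 50 = 53$)
$K{\left(x \right)} = \frac{47 + x}{17 + 3 x}$ ($K{\left(x \right)} = \frac{47 + x}{x + \left(17 + 2 x\right)} = \frac{47 + x}{17 + 3 x}$)
$- K{\left(u \right)} = - \frac{47 + 53}{17 + 3 \cdot 53} = - \frac{100}{17 + 159} = - \frac{100}{176} = \left(-1\right) \frac{25}{44} = - \frac{25}{44}$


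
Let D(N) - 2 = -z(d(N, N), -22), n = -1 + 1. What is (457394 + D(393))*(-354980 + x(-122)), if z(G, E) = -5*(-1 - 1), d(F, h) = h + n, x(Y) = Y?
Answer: -162418683372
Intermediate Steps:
n = 0
d(F, h) = h (d(F, h) = h + 0 = h)
z(G, E) = 10 (z(G, E) = -5*(-2) = 10)
D(N) = -8 (D(N) = 2 - 1*10 = 2 - 10 = -8)
(457394 + D(393))*(-354980 + x(-122)) = (457394 - 8)*(-354980 - 122) = 457386*(-355102) = -162418683372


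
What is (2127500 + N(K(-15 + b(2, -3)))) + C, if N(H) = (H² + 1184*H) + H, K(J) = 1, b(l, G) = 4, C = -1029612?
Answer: 1099074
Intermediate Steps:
N(H) = H² + 1185*H
(2127500 + N(K(-15 + b(2, -3)))) + C = (2127500 + 1*(1185 + 1)) - 1029612 = (2127500 + 1*1186) - 1029612 = (2127500 + 1186) - 1029612 = 2128686 - 1029612 = 1099074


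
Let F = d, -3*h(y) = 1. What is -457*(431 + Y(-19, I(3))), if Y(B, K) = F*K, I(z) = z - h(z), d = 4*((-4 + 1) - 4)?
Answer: -462941/3 ≈ -1.5431e+5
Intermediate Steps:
h(y) = -1/3 (h(y) = -1/3*1 = -1/3)
d = -28 (d = 4*(-3 - 4) = 4*(-7) = -28)
F = -28
I(z) = 1/3 + z (I(z) = z - 1*(-1/3) = z + 1/3 = 1/3 + z)
Y(B, K) = -28*K
-457*(431 + Y(-19, I(3))) = -457*(431 - 28*(1/3 + 3)) = -457*(431 - 28*10/3) = -457*(431 - 280/3) = -457*1013/3 = -462941/3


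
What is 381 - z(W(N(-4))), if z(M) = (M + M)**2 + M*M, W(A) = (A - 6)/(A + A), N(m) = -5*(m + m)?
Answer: 121631/320 ≈ 380.10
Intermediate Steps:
N(m) = -10*m
W(A) = (-6 + A)/(2*A) (W(A) = (-6 + A)/((2*A)) = (-6 + A)*(1/(2*A)) = (-6 + A)/(2*A))
z(M) = 5*M**2 (z(M) = (2*M)**2 + M**2 = 4*M**2 + M**2 = 5*M**2)
381 - z(W(N(-4))) = 381 - 5*((-6 - 10*(-4))/(2*((-10*(-4)))))**2 = 381 - 5*((1/2)*(-6 + 40)/40)**2 = 381 - 5*((1/2)*(1/40)*34)**2 = 381 - 5*(17/40)**2 = 381 - 5*289/1600 = 381 - 1*289/320 = 381 - 289/320 = 121631/320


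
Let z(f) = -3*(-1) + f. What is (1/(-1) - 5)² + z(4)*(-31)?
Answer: -181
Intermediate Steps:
z(f) = 3 + f
(1/(-1) - 5)² + z(4)*(-31) = (1/(-1) - 5)² + (3 + 4)*(-31) = (-1 - 5)² + 7*(-31) = (-6)² - 217 = 36 - 217 = -181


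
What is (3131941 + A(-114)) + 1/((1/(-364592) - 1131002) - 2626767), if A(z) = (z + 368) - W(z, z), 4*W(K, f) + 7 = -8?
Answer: 17165107102787636587/5480210060996 ≈ 3.1322e+6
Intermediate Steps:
W(K, f) = -15/4 (W(K, f) = -7/4 + (¼)*(-8) = -7/4 - 2 = -15/4)
A(z) = 1487/4 + z (A(z) = (z + 368) - 1*(-15/4) = (368 + z) + 15/4 = 1487/4 + z)
(3131941 + A(-114)) + 1/((1/(-364592) - 1131002) - 2626767) = (3131941 + (1487/4 - 114)) + 1/((1/(-364592) - 1131002) - 2626767) = (3131941 + 1031/4) + 1/((-1/364592 - 1131002) - 2626767) = 12528795/4 + 1/(-412354281185/364592 - 2626767) = 12528795/4 + 1/(-1370052515249/364592) = 12528795/4 - 364592/1370052515249 = 17165107102787636587/5480210060996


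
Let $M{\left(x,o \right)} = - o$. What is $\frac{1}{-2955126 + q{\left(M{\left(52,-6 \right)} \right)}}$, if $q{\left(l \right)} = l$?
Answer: $- \frac{1}{2955120} \approx -3.384 \cdot 10^{-7}$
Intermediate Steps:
$\frac{1}{-2955126 + q{\left(M{\left(52,-6 \right)} \right)}} = \frac{1}{-2955126 - -6} = \frac{1}{-2955126 + 6} = \frac{1}{-2955120} = - \frac{1}{2955120}$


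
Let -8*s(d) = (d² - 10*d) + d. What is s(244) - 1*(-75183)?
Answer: 136031/2 ≈ 68016.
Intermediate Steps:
s(d) = -d²/8 + 9*d/8 (s(d) = -((d² - 10*d) + d)/8 = -(d² - 9*d)/8 = -d²/8 + 9*d/8)
s(244) - 1*(-75183) = (⅛)*244*(9 - 1*244) - 1*(-75183) = (⅛)*244*(9 - 244) + 75183 = (⅛)*244*(-235) + 75183 = -14335/2 + 75183 = 136031/2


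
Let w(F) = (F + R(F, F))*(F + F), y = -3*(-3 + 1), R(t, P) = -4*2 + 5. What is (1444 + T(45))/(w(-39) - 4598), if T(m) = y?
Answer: -725/661 ≈ -1.0968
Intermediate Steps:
R(t, P) = -3 (R(t, P) = -8 + 5 = -3)
y = 6 (y = -3*(-2) = 6)
T(m) = 6
w(F) = 2*F*(-3 + F) (w(F) = (F - 3)*(F + F) = (-3 + F)*(2*F) = 2*F*(-3 + F))
(1444 + T(45))/(w(-39) - 4598) = (1444 + 6)/(2*(-39)*(-3 - 39) - 4598) = 1450/(2*(-39)*(-42) - 4598) = 1450/(3276 - 4598) = 1450/(-1322) = 1450*(-1/1322) = -725/661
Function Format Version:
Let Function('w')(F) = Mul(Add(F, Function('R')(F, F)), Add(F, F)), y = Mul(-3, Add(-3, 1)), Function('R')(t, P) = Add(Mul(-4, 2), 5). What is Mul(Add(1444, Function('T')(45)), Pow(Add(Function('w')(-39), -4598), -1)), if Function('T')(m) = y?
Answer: Rational(-725, 661) ≈ -1.0968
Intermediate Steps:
Function('R')(t, P) = -3 (Function('R')(t, P) = Add(-8, 5) = -3)
y = 6 (y = Mul(-3, -2) = 6)
Function('T')(m) = 6
Function('w')(F) = Mul(2, F, Add(-3, F)) (Function('w')(F) = Mul(Add(F, -3), Add(F, F)) = Mul(Add(-3, F), Mul(2, F)) = Mul(2, F, Add(-3, F)))
Mul(Add(1444, Function('T')(45)), Pow(Add(Function('w')(-39), -4598), -1)) = Mul(Add(1444, 6), Pow(Add(Mul(2, -39, Add(-3, -39)), -4598), -1)) = Mul(1450, Pow(Add(Mul(2, -39, -42), -4598), -1)) = Mul(1450, Pow(Add(3276, -4598), -1)) = Mul(1450, Pow(-1322, -1)) = Mul(1450, Rational(-1, 1322)) = Rational(-725, 661)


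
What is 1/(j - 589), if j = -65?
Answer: -1/654 ≈ -0.0015291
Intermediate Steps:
1/(j - 589) = 1/(-65 - 589) = 1/(-654) = -1/654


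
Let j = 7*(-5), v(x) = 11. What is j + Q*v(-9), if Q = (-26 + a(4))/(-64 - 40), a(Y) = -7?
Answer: -3277/104 ≈ -31.510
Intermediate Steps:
Q = 33/104 (Q = (-26 - 7)/(-64 - 40) = -33/(-104) = -33*(-1/104) = 33/104 ≈ 0.31731)
j = -35
j + Q*v(-9) = -35 + (33/104)*11 = -35 + 363/104 = -3277/104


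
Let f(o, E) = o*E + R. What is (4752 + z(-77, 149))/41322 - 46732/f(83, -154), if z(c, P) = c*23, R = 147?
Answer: 281246377/74586210 ≈ 3.7708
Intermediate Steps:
z(c, P) = 23*c
f(o, E) = 147 + E*o (f(o, E) = o*E + 147 = E*o + 147 = 147 + E*o)
(4752 + z(-77, 149))/41322 - 46732/f(83, -154) = (4752 + 23*(-77))/41322 - 46732/(147 - 154*83) = (4752 - 1771)*(1/41322) - 46732/(147 - 12782) = 2981*(1/41322) - 46732/(-12635) = 2981/41322 - 46732*(-1/12635) = 2981/41322 + 6676/1805 = 281246377/74586210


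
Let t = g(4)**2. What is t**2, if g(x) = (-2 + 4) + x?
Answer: 1296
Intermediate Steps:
g(x) = 2 + x
t = 36 (t = (2 + 4)**2 = 6**2 = 36)
t**2 = 36**2 = 1296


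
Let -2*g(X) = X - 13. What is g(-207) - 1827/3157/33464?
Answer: 1660148779/15092264 ≈ 110.00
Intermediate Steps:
g(X) = 13/2 - X/2 (g(X) = -(X - 13)/2 = -(-13 + X)/2 = 13/2 - X/2)
g(-207) - 1827/3157/33464 = (13/2 - ½*(-207)) - 1827/3157/33464 = (13/2 + 207/2) - 1827*1/3157*(1/33464) = 110 - 261/451*1/33464 = 110 - 261/15092264 = 1660148779/15092264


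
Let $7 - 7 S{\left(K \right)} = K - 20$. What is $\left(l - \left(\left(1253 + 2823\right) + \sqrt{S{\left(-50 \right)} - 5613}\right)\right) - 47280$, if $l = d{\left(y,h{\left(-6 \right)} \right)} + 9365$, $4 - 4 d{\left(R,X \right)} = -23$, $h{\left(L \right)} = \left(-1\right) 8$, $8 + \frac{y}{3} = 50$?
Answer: $- \frac{167937}{4} - i \sqrt{5602} \approx -41984.0 - 74.847 i$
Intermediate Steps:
$y = 126$ ($y = -24 + 3 \cdot 50 = -24 + 150 = 126$)
$S{\left(K \right)} = \frac{27}{7} - \frac{K}{7}$ ($S{\left(K \right)} = 1 - \frac{K - 20}{7} = 1 - \frac{-20 + K}{7} = 1 - \left(- \frac{20}{7} + \frac{K}{7}\right) = \frac{27}{7} - \frac{K}{7}$)
$h{\left(L \right)} = -8$
$d{\left(R,X \right)} = \frac{27}{4}$ ($d{\left(R,X \right)} = 1 - - \frac{23}{4} = 1 + \frac{23}{4} = \frac{27}{4}$)
$l = \frac{37487}{4}$ ($l = \frac{27}{4} + 9365 = \frac{37487}{4} \approx 9371.8$)
$\left(l - \left(\left(1253 + 2823\right) + \sqrt{S{\left(-50 \right)} - 5613}\right)\right) - 47280 = \left(\frac{37487}{4} - \left(\left(1253 + 2823\right) + \sqrt{\left(\frac{27}{7} - - \frac{50}{7}\right) - 5613}\right)\right) - 47280 = \left(\frac{37487}{4} - \left(4076 + \sqrt{\left(\frac{27}{7} + \frac{50}{7}\right) - 5613}\right)\right) - 47280 = \left(\frac{37487}{4} - \left(4076 + \sqrt{11 - 5613}\right)\right) - 47280 = \left(\frac{37487}{4} - \left(4076 + \sqrt{-5602}\right)\right) - 47280 = \left(\frac{37487}{4} - \left(4076 + i \sqrt{5602}\right)\right) - 47280 = \left(\frac{21183}{4} - i \sqrt{5602}\right) - 47280 = - \frac{167937}{4} - i \sqrt{5602}$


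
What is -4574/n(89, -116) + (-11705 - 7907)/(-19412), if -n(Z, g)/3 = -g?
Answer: 11951933/844422 ≈ 14.154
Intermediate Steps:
n(Z, g) = 3*g (n(Z, g) = -(-3)*g = 3*g)
-4574/n(89, -116) + (-11705 - 7907)/(-19412) = -4574/(3*(-116)) + (-11705 - 7907)/(-19412) = -4574/(-348) - 19612*(-1/19412) = -4574*(-1/348) + 4903/4853 = 2287/174 + 4903/4853 = 11951933/844422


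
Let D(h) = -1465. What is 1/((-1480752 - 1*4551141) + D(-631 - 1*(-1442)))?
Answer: -1/6033358 ≈ -1.6575e-7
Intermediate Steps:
1/((-1480752 - 1*4551141) + D(-631 - 1*(-1442))) = 1/((-1480752 - 1*4551141) - 1465) = 1/((-1480752 - 4551141) - 1465) = 1/(-6031893 - 1465) = 1/(-6033358) = -1/6033358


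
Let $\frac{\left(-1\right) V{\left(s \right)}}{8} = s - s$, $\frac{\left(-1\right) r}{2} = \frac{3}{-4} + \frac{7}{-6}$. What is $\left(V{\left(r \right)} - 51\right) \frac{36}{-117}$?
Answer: $\frac{204}{13} \approx 15.692$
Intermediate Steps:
$r = \frac{23}{6}$ ($r = - 2 \left(\frac{3}{-4} + \frac{7}{-6}\right) = - 2 \left(3 \left(- \frac{1}{4}\right) + 7 \left(- \frac{1}{6}\right)\right) = - 2 \left(- \frac{3}{4} - \frac{7}{6}\right) = \left(-2\right) \left(- \frac{23}{12}\right) = \frac{23}{6} \approx 3.8333$)
$V{\left(s \right)} = 0$ ($V{\left(s \right)} = - 8 \left(s - s\right) = \left(-8\right) 0 = 0$)
$\left(V{\left(r \right)} - 51\right) \frac{36}{-117} = \left(0 - 51\right) \frac{36}{-117} = - 51 \cdot 36 \left(- \frac{1}{117}\right) = \left(-51\right) \left(- \frac{4}{13}\right) = \frac{204}{13}$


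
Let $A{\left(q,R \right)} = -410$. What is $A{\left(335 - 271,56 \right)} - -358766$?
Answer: $358356$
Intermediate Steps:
$A{\left(335 - 271,56 \right)} - -358766 = -410 - -358766 = -410 + 358766 = 358356$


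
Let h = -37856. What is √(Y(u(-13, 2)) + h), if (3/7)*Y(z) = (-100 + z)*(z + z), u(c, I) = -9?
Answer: I*√33278 ≈ 182.42*I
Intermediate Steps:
Y(z) = 14*z*(-100 + z)/3 (Y(z) = 7*((-100 + z)*(z + z))/3 = 7*((-100 + z)*(2*z))/3 = 7*(2*z*(-100 + z))/3 = 14*z*(-100 + z)/3)
√(Y(u(-13, 2)) + h) = √((14/3)*(-9)*(-100 - 9) - 37856) = √((14/3)*(-9)*(-109) - 37856) = √(4578 - 37856) = √(-33278) = I*√33278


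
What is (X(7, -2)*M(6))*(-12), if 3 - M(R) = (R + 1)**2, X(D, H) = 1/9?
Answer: 184/3 ≈ 61.333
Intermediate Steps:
X(D, H) = 1/9
M(R) = 3 - (1 + R)**2 (M(R) = 3 - (R + 1)**2 = 3 - (1 + R)**2)
(X(7, -2)*M(6))*(-12) = ((3 - (1 + 6)**2)/9)*(-12) = ((3 - 1*7**2)/9)*(-12) = ((3 - 1*49)/9)*(-12) = ((3 - 49)/9)*(-12) = ((1/9)*(-46))*(-12) = -46/9*(-12) = 184/3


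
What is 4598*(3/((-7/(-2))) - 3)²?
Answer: 1034550/49 ≈ 21113.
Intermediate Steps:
4598*(3/((-7/(-2))) - 3)² = 4598*(3/((-7*(-½))) - 3)² = 4598*(3/(7/2) - 3)² = 4598*(3*(2/7) - 3)² = 4598*(6/7 - 3)² = 4598*(-15/7)² = 4598*(225/49) = 1034550/49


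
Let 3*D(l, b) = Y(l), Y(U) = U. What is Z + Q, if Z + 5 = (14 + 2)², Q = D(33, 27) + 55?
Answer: 317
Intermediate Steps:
D(l, b) = l/3
Q = 66 (Q = (⅓)*33 + 55 = 11 + 55 = 66)
Z = 251 (Z = -5 + (14 + 2)² = -5 + 16² = -5 + 256 = 251)
Z + Q = 251 + 66 = 317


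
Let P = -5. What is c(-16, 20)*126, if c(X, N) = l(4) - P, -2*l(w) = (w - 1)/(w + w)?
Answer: 4851/8 ≈ 606.38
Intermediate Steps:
l(w) = -(-1 + w)/(4*w) (l(w) = -(w - 1)/(2*(w + w)) = -(-1 + w)/(2*(2*w)) = -(-1 + w)*1/(2*w)/2 = -(-1 + w)/(4*w))
c(X, N) = 77/16 (c(X, N) = (¼)*(1 - 1*4)/4 - 1*(-5) = (¼)*(¼)*(1 - 4) + 5 = (¼)*(¼)*(-3) + 5 = -3/16 + 5 = 77/16)
c(-16, 20)*126 = (77/16)*126 = 4851/8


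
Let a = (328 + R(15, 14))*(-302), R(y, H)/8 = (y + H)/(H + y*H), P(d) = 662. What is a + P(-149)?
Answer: -1381895/14 ≈ -98707.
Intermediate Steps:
R(y, H) = 8*(H + y)/(H + H*y) (R(y, H) = 8*((y + H)/(H + y*H)) = 8*((H + y)/(H + H*y)) = 8*(H + y)/(H + H*y))
a = -1391163/14 (a = (328 + 8*(14 + 15)/(14*(1 + 15)))*(-302) = (328 + 8*(1/14)*29/16)*(-302) = (328 + 8*(1/14)*(1/16)*29)*(-302) = (328 + 29/28)*(-302) = (9213/28)*(-302) = -1391163/14 ≈ -99369.)
a + P(-149) = -1391163/14 + 662 = -1381895/14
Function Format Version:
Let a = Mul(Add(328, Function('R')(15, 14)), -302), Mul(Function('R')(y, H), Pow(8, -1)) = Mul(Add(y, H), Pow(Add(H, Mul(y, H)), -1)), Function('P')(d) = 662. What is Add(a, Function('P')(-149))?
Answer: Rational(-1381895, 14) ≈ -98707.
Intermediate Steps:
Function('R')(y, H) = Mul(8, Pow(Add(H, Mul(H, y)), -1), Add(H, y)) (Function('R')(y, H) = Mul(8, Mul(Add(y, H), Pow(Add(H, Mul(y, H)), -1))) = Mul(8, Mul(Add(H, y), Pow(Add(H, Mul(H, y)), -1))) = Mul(8, Mul(Pow(Add(H, Mul(H, y)), -1), Add(H, y))) = Mul(8, Pow(Add(H, Mul(H, y)), -1), Add(H, y)))
a = Rational(-1391163, 14) (a = Mul(Add(328, Mul(8, Pow(14, -1), Pow(Add(1, 15), -1), Add(14, 15))), -302) = Mul(Add(328, Mul(8, Rational(1, 14), Pow(16, -1), 29)), -302) = Mul(Add(328, Mul(8, Rational(1, 14), Rational(1, 16), 29)), -302) = Mul(Add(328, Rational(29, 28)), -302) = Mul(Rational(9213, 28), -302) = Rational(-1391163, 14) ≈ -99369.)
Add(a, Function('P')(-149)) = Add(Rational(-1391163, 14), 662) = Rational(-1381895, 14)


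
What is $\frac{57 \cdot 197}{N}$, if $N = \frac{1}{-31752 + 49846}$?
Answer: $203177526$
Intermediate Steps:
$N = \frac{1}{18094} \approx 5.5267 \cdot 10^{-5}$
$\frac{57 \cdot 197}{N} = 57 \cdot 197 \frac{1}{\frac{1}{18094}} = 11229 \cdot 18094 = 203177526$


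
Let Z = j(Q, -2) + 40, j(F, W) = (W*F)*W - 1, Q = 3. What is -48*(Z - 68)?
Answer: 816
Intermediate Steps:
j(F, W) = -1 + F*W² (j(F, W) = (F*W)*W - 1 = F*W² - 1 = -1 + F*W²)
Z = 51 (Z = (-1 + 3*(-2)²) + 40 = (-1 + 3*4) + 40 = (-1 + 12) + 40 = 11 + 40 = 51)
-48*(Z - 68) = -48*(51 - 68) = -48*(-17) = 816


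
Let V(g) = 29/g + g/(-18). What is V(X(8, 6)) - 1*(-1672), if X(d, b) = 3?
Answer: 3363/2 ≈ 1681.5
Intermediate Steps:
V(g) = 29/g - g/18 (V(g) = 29/g + g*(-1/18) = 29/g - g/18)
V(X(8, 6)) - 1*(-1672) = (29/3 - 1/18*3) - 1*(-1672) = (29*(⅓) - ⅙) + 1672 = (29/3 - ⅙) + 1672 = 19/2 + 1672 = 3363/2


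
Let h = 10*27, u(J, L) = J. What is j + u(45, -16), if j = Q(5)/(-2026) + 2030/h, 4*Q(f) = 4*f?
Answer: 2872733/54702 ≈ 52.516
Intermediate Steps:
h = 270
Q(f) = f (Q(f) = (4*f)/4 = f)
j = 411143/54702 (j = 5/(-2026) + 2030/270 = 5*(-1/2026) + 2030*(1/270) = -5/2026 + 203/27 = 411143/54702 ≈ 7.5161)
j + u(45, -16) = 411143/54702 + 45 = 2872733/54702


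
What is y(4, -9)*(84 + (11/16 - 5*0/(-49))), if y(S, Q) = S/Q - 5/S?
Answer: -82655/576 ≈ -143.50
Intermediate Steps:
y(S, Q) = -5/S + S/Q
y(4, -9)*(84 + (11/16 - 5*0/(-49))) = (-5/4 + 4/(-9))*(84 + (11/16 - 5*0/(-49))) = (-5*¼ + 4*(-⅑))*(84 + (11*(1/16) + 0*(-1/49))) = (-5/4 - 4/9)*(84 + (11/16 + 0)) = -61*(84 + 11/16)/36 = -61/36*1355/16 = -82655/576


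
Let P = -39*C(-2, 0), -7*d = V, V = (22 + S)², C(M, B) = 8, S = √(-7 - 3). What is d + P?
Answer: -2658/7 - 44*I*√10/7 ≈ -379.71 - 19.877*I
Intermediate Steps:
S = I*√10 (S = √(-10) = I*√10 ≈ 3.1623*I)
V = (22 + I*√10)² ≈ 474.0 + 139.14*I
d = -(22 + I*√10)²/7 ≈ -67.714 - 19.877*I
P = -312 (P = -39*8 = -312)
d + P = -(22 + I*√10)²/7 - 312 = -312 - (22 + I*√10)²/7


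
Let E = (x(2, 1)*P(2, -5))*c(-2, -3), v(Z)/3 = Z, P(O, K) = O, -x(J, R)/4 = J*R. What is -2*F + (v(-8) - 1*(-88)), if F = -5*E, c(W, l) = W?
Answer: 384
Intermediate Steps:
x(J, R) = -4*J*R
v(Z) = 3*Z
E = 32 (E = (-4*2*1*2)*(-2) = -8*2*(-2) = -16*(-2) = 32)
F = -160 (F = -5*32 = -160)
-2*F + (v(-8) - 1*(-88)) = -2*(-160) + (3*(-8) - 1*(-88)) = 320 + (-24 + 88) = 320 + 64 = 384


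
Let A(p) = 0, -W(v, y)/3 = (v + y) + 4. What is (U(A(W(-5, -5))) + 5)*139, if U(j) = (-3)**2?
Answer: 1946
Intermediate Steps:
W(v, y) = -12 - 3*v - 3*y (W(v, y) = -3*((v + y) + 4) = -3*(4 + v + y) = -12 - 3*v - 3*y)
U(j) = 9
(U(A(W(-5, -5))) + 5)*139 = (9 + 5)*139 = 14*139 = 1946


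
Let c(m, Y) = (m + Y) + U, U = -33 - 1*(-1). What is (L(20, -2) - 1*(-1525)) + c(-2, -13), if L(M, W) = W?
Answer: 1476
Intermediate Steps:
U = -32 (U = -33 + 1 = -32)
c(m, Y) = -32 + Y + m (c(m, Y) = (m + Y) - 32 = (Y + m) - 32 = -32 + Y + m)
(L(20, -2) - 1*(-1525)) + c(-2, -13) = (-2 - 1*(-1525)) + (-32 - 13 - 2) = (-2 + 1525) - 47 = 1523 - 47 = 1476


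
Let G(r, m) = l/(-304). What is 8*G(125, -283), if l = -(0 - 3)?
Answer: -3/38 ≈ -0.078947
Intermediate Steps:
l = 3 (l = -1*(-3) = 3)
G(r, m) = -3/304 (G(r, m) = 3/(-304) = 3*(-1/304) = -3/304)
8*G(125, -283) = 8*(-3/304) = -3/38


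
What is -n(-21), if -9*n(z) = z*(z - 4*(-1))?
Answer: 119/3 ≈ 39.667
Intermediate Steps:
n(z) = -z*(4 + z)/9 (n(z) = -z*(z - 4*(-1))/9 = -z*(z + 4)/9 = -z*(4 + z)/9)
-n(-21) = -(-1)*(-21)*(4 - 21)/9 = -(-1)*(-21)*(-17)/9 = -1*(-119/3) = 119/3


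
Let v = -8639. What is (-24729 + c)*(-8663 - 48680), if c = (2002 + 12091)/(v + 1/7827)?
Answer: 95890241996694717/67617452 ≈ 1.4181e+9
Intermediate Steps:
c = -110305911/67617452 (c = (2002 + 12091)/(-8639 + 1/7827) = 14093/(-8639 + 1/7827) = 14093/(-67617452/7827) = 14093*(-7827/67617452) = -110305911/67617452 ≈ -1.6313)
(-24729 + c)*(-8663 - 48680) = (-24729 - 110305911/67617452)*(-8663 - 48680) = -1672222276419/67617452*(-57343) = 95890241996694717/67617452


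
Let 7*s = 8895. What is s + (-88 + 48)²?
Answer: 20095/7 ≈ 2870.7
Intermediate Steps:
s = 8895/7 (s = (⅐)*8895 = 8895/7 ≈ 1270.7)
s + (-88 + 48)² = 8895/7 + (-88 + 48)² = 8895/7 + (-40)² = 8895/7 + 1600 = 20095/7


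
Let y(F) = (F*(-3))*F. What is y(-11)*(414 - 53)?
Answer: -131043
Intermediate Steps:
y(F) = -3*F² (y(F) = (-3*F)*F = -3*F²)
y(-11)*(414 - 53) = (-3*(-11)²)*(414 - 53) = -3*121*361 = -363*361 = -131043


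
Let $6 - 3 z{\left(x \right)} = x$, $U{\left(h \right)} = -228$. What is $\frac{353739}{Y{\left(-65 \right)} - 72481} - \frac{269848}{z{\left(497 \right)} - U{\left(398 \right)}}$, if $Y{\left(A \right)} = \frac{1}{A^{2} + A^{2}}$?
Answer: $- \frac{496393815149406}{118205638657} \approx -4199.4$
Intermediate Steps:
$Y{\left(A \right)} = \frac{1}{2 A^{2}}$
$z{\left(x \right)} = 2 - \frac{x}{3}$
$\frac{353739}{Y{\left(-65 \right)} - 72481} - \frac{269848}{z{\left(497 \right)} - U{\left(398 \right)}} = \frac{353739}{\frac{1}{2 \cdot 4225} - 72481} - \frac{269848}{\left(2 - \frac{497}{3}\right) - -228} = \frac{353739}{\frac{1}{2} \cdot \frac{1}{4225} - 72481} - \frac{269848}{\left(2 - \frac{497}{3}\right) + 228} = \frac{353739}{\frac{1}{8450} - 72481} - \frac{269848}{- \frac{491}{3} + 228} = \frac{353739}{- \frac{612464449}{8450}} - \frac{269848}{\frac{193}{3}} = 353739 \left(- \frac{8450}{612464449}\right) - \frac{809544}{193} = - \frac{2989094550}{612464449} - \frac{809544}{193} = - \frac{496393815149406}{118205638657}$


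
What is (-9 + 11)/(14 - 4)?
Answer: ⅕ ≈ 0.20000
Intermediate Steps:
(-9 + 11)/(14 - 4) = 2/10 = (⅒)*2 = ⅕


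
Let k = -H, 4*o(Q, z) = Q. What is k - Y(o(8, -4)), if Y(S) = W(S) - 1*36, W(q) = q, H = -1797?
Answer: 1831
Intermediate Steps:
o(Q, z) = Q/4
Y(S) = -36 + S (Y(S) = S - 1*36 = S - 36 = -36 + S)
k = 1797 (k = -1*(-1797) = 1797)
k - Y(o(8, -4)) = 1797 - (-36 + (1/4)*8) = 1797 - (-36 + 2) = 1797 - 1*(-34) = 1797 + 34 = 1831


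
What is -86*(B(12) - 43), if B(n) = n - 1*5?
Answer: 3096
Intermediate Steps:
B(n) = -5 + n (B(n) = n - 5 = -5 + n)
-86*(B(12) - 43) = -86*((-5 + 12) - 43) = -86*(7 - 43) = -86*(-36) = 3096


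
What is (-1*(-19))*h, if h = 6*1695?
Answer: 193230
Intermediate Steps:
h = 10170
(-1*(-19))*h = -1*(-19)*10170 = 19*10170 = 193230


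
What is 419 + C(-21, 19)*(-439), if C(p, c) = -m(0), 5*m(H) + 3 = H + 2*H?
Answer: 778/5 ≈ 155.60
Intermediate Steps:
m(H) = -⅗ + 3*H/5 (m(H) = -⅗ + (H + 2*H)/5 = -⅗ + (3*H)/5 = -⅗ + 3*H/5)
C(p, c) = ⅗ (C(p, c) = -(-⅗ + (⅗)*0) = -(-⅗ + 0) = -1*(-⅗) = ⅗)
419 + C(-21, 19)*(-439) = 419 + (⅗)*(-439) = 419 - 1317/5 = 778/5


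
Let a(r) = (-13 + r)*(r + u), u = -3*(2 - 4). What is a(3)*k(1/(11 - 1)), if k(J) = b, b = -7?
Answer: 630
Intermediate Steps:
u = 6 (u = -3*(-2) = 6)
k(J) = -7
a(r) = (-13 + r)*(6 + r) (a(r) = (-13 + r)*(r + 6) = (-13 + r)*(6 + r))
a(3)*k(1/(11 - 1)) = (-78 + 3**2 - 7*3)*(-7) = (-78 + 9 - 21)*(-7) = -90*(-7) = 630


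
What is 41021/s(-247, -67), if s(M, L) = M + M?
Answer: -2159/26 ≈ -83.038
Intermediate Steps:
s(M, L) = 2*M
41021/s(-247, -67) = 41021/((2*(-247))) = 41021/(-494) = 41021*(-1/494) = -2159/26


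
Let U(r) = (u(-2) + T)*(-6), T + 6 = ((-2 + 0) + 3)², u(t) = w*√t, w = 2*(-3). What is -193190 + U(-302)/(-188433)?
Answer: -12134457100/62811 - 4*I*√2/20937 ≈ -1.9319e+5 - 0.00027018*I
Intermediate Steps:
w = -6
u(t) = -6*√t
T = -5 (T = -6 + ((-2 + 0) + 3)² = -6 + (-2 + 3)² = -6 + 1² = -6 + 1 = -5)
U(r) = 30 + 36*I*√2 (U(r) = (-6*I*√2 - 5)*(-6) = (-5 - 6*I*√2)*(-6) = 30 + 36*I*√2)
-193190 + U(-302)/(-188433) = -193190 + (30 + 36*I*√2)/(-188433) = -193190 + (30 + 36*I*√2)*(-1/188433) = -193190 + (-10/62811 - 4*I*√2/20937) = -12134457100/62811 - 4*I*√2/20937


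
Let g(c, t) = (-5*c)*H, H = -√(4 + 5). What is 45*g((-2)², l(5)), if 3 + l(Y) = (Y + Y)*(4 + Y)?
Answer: 2700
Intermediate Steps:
l(Y) = -3 + 2*Y*(4 + Y) (l(Y) = -3 + (Y + Y)*(4 + Y) = -3 + (2*Y)*(4 + Y) = -3 + 2*Y*(4 + Y))
H = -3 (H = -√9 = -1*3 = -3)
g(c, t) = 15*c (g(c, t) = -5*c*(-3) = 15*c)
45*g((-2)², l(5)) = 45*(15*(-2)²) = 45*(15*4) = 45*60 = 2700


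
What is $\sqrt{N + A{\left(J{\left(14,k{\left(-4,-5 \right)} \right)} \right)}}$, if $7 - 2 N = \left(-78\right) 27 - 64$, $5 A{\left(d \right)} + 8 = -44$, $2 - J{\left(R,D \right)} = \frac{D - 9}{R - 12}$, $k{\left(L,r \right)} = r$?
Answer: $\frac{\sqrt{107810}}{10} \approx 32.834$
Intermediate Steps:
$J{\left(R,D \right)} = 2 - \frac{-9 + D}{-12 + R}$ ($J{\left(R,D \right)} = 2 - \frac{D - 9}{R - 12} = 2 - \frac{D - 9}{-12 + R} = 2 - \frac{-9 + D}{-12 + R}$)
$A{\left(d \right)} = - \frac{52}{5}$ ($A{\left(d \right)} = - \frac{8}{5} + \frac{1}{5} \left(-44\right) = - \frac{8}{5} - \frac{44}{5} = - \frac{52}{5}$)
$N = \frac{2177}{2}$ ($N = \frac{7}{2} - \frac{\left(-78\right) 27 - 64}{2} = \frac{7}{2} - \frac{-2106 - 64}{2} = \frac{7}{2} - -1085 = \frac{7}{2} + 1085 = \frac{2177}{2} \approx 1088.5$)
$\sqrt{N + A{\left(J{\left(14,k{\left(-4,-5 \right)} \right)} \right)}} = \sqrt{\frac{2177}{2} - \frac{52}{5}} = \sqrt{\frac{10781}{10}} = \frac{\sqrt{107810}}{10}$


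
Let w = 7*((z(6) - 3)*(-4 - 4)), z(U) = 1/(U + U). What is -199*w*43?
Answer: -4192930/3 ≈ -1.3976e+6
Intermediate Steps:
z(U) = 1/(2*U)
w = 490/3 (w = 7*(((½)/6 - 3)*(-4 - 4)) = 7*(((½)*(⅙) - 3)*(-8)) = 7*((1/12 - 3)*(-8)) = 7*(-35/12*(-8)) = 7*(70/3) = 490/3 ≈ 163.33)
-199*w*43 = -199*490/3*43 = -97510/3*43 = -4192930/3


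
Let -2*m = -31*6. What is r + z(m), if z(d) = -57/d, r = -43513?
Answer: -1348922/31 ≈ -43514.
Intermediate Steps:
m = 93 (m = -(-31)*6/2 = -½*(-186) = 93)
r + z(m) = -43513 - 57/93 = -43513 - 57*1/93 = -43513 - 19/31 = -1348922/31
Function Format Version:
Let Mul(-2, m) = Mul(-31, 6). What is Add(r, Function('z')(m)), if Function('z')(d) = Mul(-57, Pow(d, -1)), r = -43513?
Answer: Rational(-1348922, 31) ≈ -43514.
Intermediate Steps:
m = 93 (m = Mul(Rational(-1, 2), Mul(-31, 6)) = Mul(Rational(-1, 2), -186) = 93)
Add(r, Function('z')(m)) = Add(-43513, Mul(-57, Pow(93, -1))) = Add(-43513, Mul(-57, Rational(1, 93))) = Add(-43513, Rational(-19, 31)) = Rational(-1348922, 31)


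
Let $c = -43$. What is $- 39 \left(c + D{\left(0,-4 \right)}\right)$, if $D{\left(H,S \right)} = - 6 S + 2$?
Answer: $663$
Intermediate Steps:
$D{\left(H,S \right)} = 2 - 6 S$
$- 39 \left(c + D{\left(0,-4 \right)}\right) = - 39 \left(-43 + \left(2 - -24\right)\right) = - 39 \left(-43 + \left(2 + 24\right)\right) = - 39 \left(-43 + 26\right) = \left(-39\right) \left(-17\right) = 663$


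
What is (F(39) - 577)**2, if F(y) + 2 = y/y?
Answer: 334084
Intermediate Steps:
F(y) = -1 (F(y) = -2 + y/y = -2 + 1 = -1)
(F(39) - 577)**2 = (-1 - 577)**2 = (-578)**2 = 334084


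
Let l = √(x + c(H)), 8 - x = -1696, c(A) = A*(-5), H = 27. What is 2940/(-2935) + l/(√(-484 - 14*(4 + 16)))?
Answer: -588/587 - I*√299679/382 ≈ -1.0017 - 1.4331*I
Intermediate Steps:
c(A) = -5*A
x = 1704 (x = 8 - 1*(-1696) = 8 + 1696 = 1704)
l = √1569 (l = √(1704 - 5*27) = √(1704 - 135) = √1569 ≈ 39.611)
2940/(-2935) + l/(√(-484 - 14*(4 + 16))) = 2940/(-2935) + √1569/(√(-484 - 14*(4 + 16))) = 2940*(-1/2935) + √1569/(√(-484 - 14*20)) = -588/587 + √1569/(√(-484 - 280)) = -588/587 + √1569/(√(-764)) = -588/587 + √1569/((2*I*√191)) = -588/587 + √1569*(-I*√191/382) = -588/587 - I*√299679/382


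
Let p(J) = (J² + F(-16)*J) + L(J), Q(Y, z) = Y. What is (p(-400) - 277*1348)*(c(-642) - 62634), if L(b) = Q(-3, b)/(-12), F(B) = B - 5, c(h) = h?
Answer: 12971311077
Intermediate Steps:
F(B) = -5 + B
L(b) = ¼ (L(b) = -3/(-12) = -3*(-1/12) = ¼)
p(J) = ¼ + J² - 21*J (p(J) = (J² + (-5 - 16)*J) + ¼ = (J² - 21*J) + ¼ = ¼ + J² - 21*J)
(p(-400) - 277*1348)*(c(-642) - 62634) = ((¼ + (-400)² - 21*(-400)) - 277*1348)*(-642 - 62634) = ((¼ + 160000 + 8400) - 373396)*(-63276) = (673601/4 - 373396)*(-63276) = -819983/4*(-63276) = 12971311077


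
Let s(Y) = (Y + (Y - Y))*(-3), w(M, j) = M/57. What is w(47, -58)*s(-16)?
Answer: 752/19 ≈ 39.579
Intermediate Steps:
w(M, j) = M/57 (w(M, j) = M*(1/57) = M/57)
s(Y) = -3*Y (s(Y) = (Y + 0)*(-3) = Y*(-3) = -3*Y)
w(47, -58)*s(-16) = ((1/57)*47)*(-3*(-16)) = (47/57)*48 = 752/19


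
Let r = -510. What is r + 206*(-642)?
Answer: -132762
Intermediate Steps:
r + 206*(-642) = -510 + 206*(-642) = -510 - 132252 = -132762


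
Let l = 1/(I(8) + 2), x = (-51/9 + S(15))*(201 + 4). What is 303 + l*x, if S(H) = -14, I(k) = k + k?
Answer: 4267/54 ≈ 79.019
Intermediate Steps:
I(k) = 2*k
x = -12095/3 (x = (-51/9 - 14)*(201 + 4) = (-51*⅑ - 14)*205 = (-17/3 - 14)*205 = -59/3*205 = -12095/3 ≈ -4031.7)
l = 1/18 (l = 1/(2*8 + 2) = 1/(16 + 2) = 1/18 ≈ 0.055556)
303 + l*x = 303 + (1/18)*(-12095/3) = 303 - 12095/54 = 4267/54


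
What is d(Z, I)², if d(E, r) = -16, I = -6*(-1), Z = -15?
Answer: 256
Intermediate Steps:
I = 6
d(Z, I)² = (-16)² = 256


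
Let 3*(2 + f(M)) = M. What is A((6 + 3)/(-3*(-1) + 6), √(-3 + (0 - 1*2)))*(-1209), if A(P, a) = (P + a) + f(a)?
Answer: 1209 - 1612*I*√5 ≈ 1209.0 - 3604.5*I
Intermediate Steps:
f(M) = -2 + M/3
A(P, a) = -2 + P + 4*a/3 (A(P, a) = (P + a) + (-2 + a/3) = -2 + P + 4*a/3)
A((6 + 3)/(-3*(-1) + 6), √(-3 + (0 - 1*2)))*(-1209) = (-2 + (6 + 3)/(-3*(-1) + 6) + 4*√(-3 + (0 - 1*2))/3)*(-1209) = (-2 + 9/(3 + 6) + 4*√(-3 + (0 - 2))/3)*(-1209) = (-2 + 9/9 + 4*√(-3 - 2)/3)*(-1209) = (-2 + 9*(⅑) + 4*√(-5)/3)*(-1209) = (-2 + 1 + 4*(I*√5)/3)*(-1209) = (-2 + 1 + 4*I*√5/3)*(-1209) = (-1 + 4*I*√5/3)*(-1209) = 1209 - 1612*I*√5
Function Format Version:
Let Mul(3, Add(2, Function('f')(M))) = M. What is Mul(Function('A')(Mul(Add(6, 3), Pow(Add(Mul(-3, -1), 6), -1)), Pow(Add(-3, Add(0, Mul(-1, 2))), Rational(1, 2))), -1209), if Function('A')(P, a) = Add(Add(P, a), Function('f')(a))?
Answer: Add(1209, Mul(-1612, I, Pow(5, Rational(1, 2)))) ≈ Add(1209.0, Mul(-3604.5, I))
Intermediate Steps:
Function('f')(M) = Add(-2, Mul(Rational(1, 3), M))
Function('A')(P, a) = Add(-2, P, Mul(Rational(4, 3), a)) (Function('A')(P, a) = Add(Add(P, a), Add(-2, Mul(Rational(1, 3), a))) = Add(-2, P, Mul(Rational(4, 3), a)))
Mul(Function('A')(Mul(Add(6, 3), Pow(Add(Mul(-3, -1), 6), -1)), Pow(Add(-3, Add(0, Mul(-1, 2))), Rational(1, 2))), -1209) = Mul(Add(-2, Mul(Add(6, 3), Pow(Add(Mul(-3, -1), 6), -1)), Mul(Rational(4, 3), Pow(Add(-3, Add(0, Mul(-1, 2))), Rational(1, 2)))), -1209) = Mul(Add(-2, Mul(9, Pow(Add(3, 6), -1)), Mul(Rational(4, 3), Pow(Add(-3, Add(0, -2)), Rational(1, 2)))), -1209) = Mul(Add(-2, Mul(9, Pow(9, -1)), Mul(Rational(4, 3), Pow(Add(-3, -2), Rational(1, 2)))), -1209) = Mul(Add(-2, Mul(9, Rational(1, 9)), Mul(Rational(4, 3), Pow(-5, Rational(1, 2)))), -1209) = Mul(Add(-2, 1, Mul(Rational(4, 3), Mul(I, Pow(5, Rational(1, 2))))), -1209) = Mul(Add(-2, 1, Mul(Rational(4, 3), I, Pow(5, Rational(1, 2)))), -1209) = Mul(Add(-1, Mul(Rational(4, 3), I, Pow(5, Rational(1, 2)))), -1209) = Add(1209, Mul(-1612, I, Pow(5, Rational(1, 2))))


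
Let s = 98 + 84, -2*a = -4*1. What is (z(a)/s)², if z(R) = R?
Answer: 1/8281 ≈ 0.00012076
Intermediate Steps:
a = 2 (a = -(-2) = -½*(-4) = 2)
s = 182
(z(a)/s)² = (2/182)² = (2*(1/182))² = (1/91)² = 1/8281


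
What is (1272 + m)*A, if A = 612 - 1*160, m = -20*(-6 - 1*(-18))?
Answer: 466464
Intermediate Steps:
m = -240 (m = -20*(-6 + 18) = -20*12 = -240)
A = 452 (A = 612 - 160 = 452)
(1272 + m)*A = (1272 - 240)*452 = 1032*452 = 466464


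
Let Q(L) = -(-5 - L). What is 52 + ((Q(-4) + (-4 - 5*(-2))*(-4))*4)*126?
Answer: -11540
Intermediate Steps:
Q(L) = 5 + L
52 + ((Q(-4) + (-4 - 5*(-2))*(-4))*4)*126 = 52 + (((5 - 4) + (-4 - 5*(-2))*(-4))*4)*126 = 52 + ((1 + (-4 + 10)*(-4))*4)*126 = 52 + ((1 + 6*(-4))*4)*126 = 52 + ((1 - 24)*4)*126 = 52 - 23*4*126 = 52 - 92*126 = 52 - 11592 = -11540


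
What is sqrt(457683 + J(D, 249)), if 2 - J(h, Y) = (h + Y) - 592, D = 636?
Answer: 4*sqrt(28587) ≈ 676.31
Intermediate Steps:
J(h, Y) = 594 - Y - h (J(h, Y) = 2 - ((h + Y) - 592) = 2 - ((Y + h) - 592) = 2 - (-592 + Y + h) = 2 + (592 - Y - h) = 594 - Y - h)
sqrt(457683 + J(D, 249)) = sqrt(457683 + (594 - 1*249 - 1*636)) = sqrt(457683 + (594 - 249 - 636)) = sqrt(457683 - 291) = sqrt(457392) = 4*sqrt(28587)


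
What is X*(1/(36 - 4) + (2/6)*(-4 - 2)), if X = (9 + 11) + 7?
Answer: -1701/32 ≈ -53.156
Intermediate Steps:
X = 27 (X = 20 + 7 = 27)
X*(1/(36 - 4) + (2/6)*(-4 - 2)) = 27*(1/(36 - 4) + (2/6)*(-4 - 2)) = 27*(1/32 + (2*(1/6))*(-6)) = 27*(1/32 + (1/3)*(-6)) = 27*(1/32 - 2) = 27*(-63/32) = -1701/32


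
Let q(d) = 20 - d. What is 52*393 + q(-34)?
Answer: 20490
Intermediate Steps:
52*393 + q(-34) = 52*393 + (20 - 1*(-34)) = 20436 + (20 + 34) = 20436 + 54 = 20490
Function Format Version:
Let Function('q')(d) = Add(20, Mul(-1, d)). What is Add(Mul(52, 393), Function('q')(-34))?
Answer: 20490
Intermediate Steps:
Add(Mul(52, 393), Function('q')(-34)) = Add(Mul(52, 393), Add(20, Mul(-1, -34))) = Add(20436, Add(20, 34)) = Add(20436, 54) = 20490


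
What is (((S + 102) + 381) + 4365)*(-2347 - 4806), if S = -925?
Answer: -28061219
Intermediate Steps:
(((S + 102) + 381) + 4365)*(-2347 - 4806) = (((-925 + 102) + 381) + 4365)*(-2347 - 4806) = ((-823 + 381) + 4365)*(-7153) = (-442 + 4365)*(-7153) = 3923*(-7153) = -28061219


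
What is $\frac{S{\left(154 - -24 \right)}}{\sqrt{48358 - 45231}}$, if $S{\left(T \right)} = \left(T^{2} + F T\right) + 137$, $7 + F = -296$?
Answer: $- \frac{22113 \sqrt{3127}}{3127} \approx -395.44$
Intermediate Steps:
$F = -303$ ($F = -7 - 296 = -303$)
$S{\left(T \right)} = 137 + T^{2} - 303 T$ ($S{\left(T \right)} = \left(T^{2} - 303 T\right) + 137 = 137 + T^{2} - 303 T$)
$\frac{S{\left(154 - -24 \right)}}{\sqrt{48358 - 45231}} = \frac{137 + \left(154 - -24\right)^{2} - 303 \left(154 - -24\right)}{\sqrt{48358 - 45231}} = \frac{137 + \left(154 + 24\right)^{2} - 303 \left(154 + 24\right)}{\sqrt{3127}} = \left(137 + 178^{2} - 53934\right) \frac{\sqrt{3127}}{3127} = \left(137 + 31684 - 53934\right) \frac{\sqrt{3127}}{3127} = - 22113 \frac{\sqrt{3127}}{3127} = - \frac{22113 \sqrt{3127}}{3127}$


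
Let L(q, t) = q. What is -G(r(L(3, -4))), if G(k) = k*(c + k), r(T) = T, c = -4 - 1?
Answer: 6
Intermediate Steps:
c = -5
G(k) = k*(-5 + k)
-G(r(L(3, -4))) = -3*(-5 + 3) = -3*(-2) = -1*(-6) = 6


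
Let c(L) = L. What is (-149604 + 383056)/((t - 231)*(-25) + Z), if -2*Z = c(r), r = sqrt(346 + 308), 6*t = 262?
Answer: 19680003600/394802057 + 2101068*sqrt(654)/394802057 ≈ 49.984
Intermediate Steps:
t = 131/3 (t = (1/6)*262 = 131/3 ≈ 43.667)
r = sqrt(654) ≈ 25.573
Z = -sqrt(654)/2 ≈ -12.787
(-149604 + 383056)/((t - 231)*(-25) + Z) = (-149604 + 383056)/((131/3 - 231)*(-25) - sqrt(654)/2) = 233452/(-562/3*(-25) - sqrt(654)/2) = 233452/(14050/3 - sqrt(654)/2)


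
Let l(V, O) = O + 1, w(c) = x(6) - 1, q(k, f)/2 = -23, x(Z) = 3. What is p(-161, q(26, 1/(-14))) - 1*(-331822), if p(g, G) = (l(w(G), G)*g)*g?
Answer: -834623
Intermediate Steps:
q(k, f) = -46 (q(k, f) = 2*(-23) = -46)
w(c) = 2 (w(c) = 3 - 1 = 2)
l(V, O) = 1 + O
p(g, G) = g**2*(1 + G) (p(g, G) = ((1 + G)*g)*g = (g*(1 + G))*g = g**2*(1 + G))
p(-161, q(26, 1/(-14))) - 1*(-331822) = (-161)**2*(1 - 46) - 1*(-331822) = 25921*(-45) + 331822 = -1166445 + 331822 = -834623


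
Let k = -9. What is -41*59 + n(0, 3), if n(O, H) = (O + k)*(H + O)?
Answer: -2446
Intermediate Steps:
n(O, H) = (-9 + O)*(H + O) (n(O, H) = (O - 9)*(H + O) = (-9 + O)*(H + O))
-41*59 + n(0, 3) = -41*59 + (0² - 9*3 - 9*0 + 3*0) = -2419 + (0 - 27 + 0 + 0) = -2419 - 27 = -2446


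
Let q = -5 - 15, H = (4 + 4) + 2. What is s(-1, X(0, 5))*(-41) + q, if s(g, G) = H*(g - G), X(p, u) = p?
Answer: 390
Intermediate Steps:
H = 10 (H = 8 + 2 = 10)
s(g, G) = -10*G + 10*g (s(g, G) = 10*(g - G) = -10*G + 10*g)
q = -20
s(-1, X(0, 5))*(-41) + q = (-10*0 + 10*(-1))*(-41) - 20 = (0 - 10)*(-41) - 20 = -10*(-41) - 20 = 410 - 20 = 390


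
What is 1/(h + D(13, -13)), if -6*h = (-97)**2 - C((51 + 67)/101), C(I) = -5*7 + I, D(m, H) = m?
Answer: -303/472924 ≈ -0.00064069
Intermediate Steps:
C(I) = -35 + I
h = -476863/303 (h = -((-97)**2 - (-35 + (51 + 67)/101))/6 = -(9409 - (-35 + 118*(1/101)))/6 = -(9409 - (-35 + 118/101))/6 = -(9409 - 1*(-3417/101))/6 = -(9409 + 3417/101)/6 = -1/6*953726/101 = -476863/303 ≈ -1573.8)
1/(h + D(13, -13)) = 1/(-476863/303 + 13) = 1/(-472924/303) = -303/472924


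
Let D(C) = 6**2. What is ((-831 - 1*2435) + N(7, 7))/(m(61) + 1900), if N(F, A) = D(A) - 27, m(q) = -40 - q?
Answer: -3257/1799 ≈ -1.8104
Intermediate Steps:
D(C) = 36
N(F, A) = 9 (N(F, A) = 36 - 27 = 9)
((-831 - 1*2435) + N(7, 7))/(m(61) + 1900) = ((-831 - 1*2435) + 9)/((-40 - 1*61) + 1900) = ((-831 - 2435) + 9)/((-40 - 61) + 1900) = (-3266 + 9)/(-101 + 1900) = -3257/1799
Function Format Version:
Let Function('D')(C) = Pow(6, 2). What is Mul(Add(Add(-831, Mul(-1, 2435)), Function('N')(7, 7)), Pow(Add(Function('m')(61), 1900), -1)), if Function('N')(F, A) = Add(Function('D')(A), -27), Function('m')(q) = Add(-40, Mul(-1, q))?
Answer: Rational(-3257, 1799) ≈ -1.8104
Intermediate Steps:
Function('D')(C) = 36
Function('N')(F, A) = 9 (Function('N')(F, A) = Add(36, -27) = 9)
Mul(Add(Add(-831, Mul(-1, 2435)), Function('N')(7, 7)), Pow(Add(Function('m')(61), 1900), -1)) = Mul(Add(Add(-831, Mul(-1, 2435)), 9), Pow(Add(Add(-40, Mul(-1, 61)), 1900), -1)) = Mul(Add(Add(-831, -2435), 9), Pow(Add(Add(-40, -61), 1900), -1)) = Mul(Add(-3266, 9), Pow(Add(-101, 1900), -1)) = Mul(-3257, Pow(1799, -1)) = Mul(-3257, Rational(1, 1799)) = Rational(-3257, 1799)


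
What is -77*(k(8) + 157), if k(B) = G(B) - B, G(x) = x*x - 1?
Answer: -16324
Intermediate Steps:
G(x) = -1 + x² (G(x) = x² - 1 = -1 + x²)
k(B) = -1 + B² - B (k(B) = (-1 + B²) - B = -1 + B² - B)
-77*(k(8) + 157) = -77*((-1 + 8² - 1*8) + 157) = -77*((-1 + 64 - 8) + 157) = -77*(55 + 157) = -77*212 = -16324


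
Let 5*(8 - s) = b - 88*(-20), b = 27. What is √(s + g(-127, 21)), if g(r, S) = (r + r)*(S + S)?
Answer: I*√275435/5 ≈ 104.96*I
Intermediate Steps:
s = -1747/5 (s = 8 - (27 - 88*(-20))/5 = 8 - (27 + 1760)/5 = 8 - ⅕*1787 = 8 - 1787/5 = -1747/5 ≈ -349.40)
g(r, S) = 4*S*r (g(r, S) = (2*r)*(2*S) = 4*S*r)
√(s + g(-127, 21)) = √(-1747/5 + 4*21*(-127)) = √(-1747/5 - 10668) = √(-55087/5) = I*√275435/5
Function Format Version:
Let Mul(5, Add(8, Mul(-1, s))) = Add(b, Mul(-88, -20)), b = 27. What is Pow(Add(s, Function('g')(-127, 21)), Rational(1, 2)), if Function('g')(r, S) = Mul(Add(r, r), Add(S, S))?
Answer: Mul(Rational(1, 5), I, Pow(275435, Rational(1, 2))) ≈ Mul(104.96, I)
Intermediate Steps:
s = Rational(-1747, 5) (s = Add(8, Mul(Rational(-1, 5), Add(27, Mul(-88, -20)))) = Add(8, Mul(Rational(-1, 5), Add(27, 1760))) = Add(8, Mul(Rational(-1, 5), 1787)) = Add(8, Rational(-1787, 5)) = Rational(-1747, 5) ≈ -349.40)
Function('g')(r, S) = Mul(4, S, r) (Function('g')(r, S) = Mul(Mul(2, r), Mul(2, S)) = Mul(4, S, r))
Pow(Add(s, Function('g')(-127, 21)), Rational(1, 2)) = Pow(Add(Rational(-1747, 5), Mul(4, 21, -127)), Rational(1, 2)) = Pow(Add(Rational(-1747, 5), -10668), Rational(1, 2)) = Pow(Rational(-55087, 5), Rational(1, 2)) = Mul(Rational(1, 5), I, Pow(275435, Rational(1, 2)))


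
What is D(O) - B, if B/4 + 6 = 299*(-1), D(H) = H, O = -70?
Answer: 1150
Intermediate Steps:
B = -1220 (B = -24 + 4*(299*(-1)) = -24 + 4*(-299) = -24 - 1196 = -1220)
D(O) - B = -70 - 1*(-1220) = -70 + 1220 = 1150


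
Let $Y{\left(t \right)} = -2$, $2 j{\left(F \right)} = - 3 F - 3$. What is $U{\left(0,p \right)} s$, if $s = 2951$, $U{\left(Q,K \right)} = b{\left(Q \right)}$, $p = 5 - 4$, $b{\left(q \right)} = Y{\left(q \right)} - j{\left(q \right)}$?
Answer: $- \frac{2951}{2} \approx -1475.5$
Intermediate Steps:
$j{\left(F \right)} = - \frac{3}{2} - \frac{3 F}{2}$ ($j{\left(F \right)} = \frac{- 3 F - 3}{2} = \frac{-3 - 3 F}{2} = - \frac{3}{2} - \frac{3 F}{2}$)
$b{\left(q \right)} = - \frac{1}{2} + \frac{3 q}{2}$ ($b{\left(q \right)} = -2 - \left(- \frac{3}{2} - \frac{3 q}{2}\right) = -2 + \left(\frac{3}{2} + \frac{3 q}{2}\right) = - \frac{1}{2} + \frac{3 q}{2}$)
$p = 1$
$U{\left(Q,K \right)} = - \frac{1}{2} + \frac{3 Q}{2}$
$U{\left(0,p \right)} s = \left(- \frac{1}{2} + \frac{3}{2} \cdot 0\right) 2951 = \left(- \frac{1}{2} + 0\right) 2951 = \left(- \frac{1}{2}\right) 2951 = - \frac{2951}{2}$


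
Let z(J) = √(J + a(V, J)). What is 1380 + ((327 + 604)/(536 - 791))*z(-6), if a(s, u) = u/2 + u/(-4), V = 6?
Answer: 1380 - 931*I*√30/510 ≈ 1380.0 - 9.9986*I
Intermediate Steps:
a(s, u) = u/4 (a(s, u) = u*(½) + u*(-¼) = u/2 - u/4 = u/4)
z(J) = √5*√J/2 (z(J) = √(J + J/4) = √(5*J/4) = √5*√J/2)
1380 + ((327 + 604)/(536 - 791))*z(-6) = 1380 + ((327 + 604)/(536 - 791))*(√5*√(-6)/2) = 1380 + (931/(-255))*(√5*(I*√6)/2) = 1380 + (931*(-1/255))*(I*√30/2) = 1380 - 931*I*√30/510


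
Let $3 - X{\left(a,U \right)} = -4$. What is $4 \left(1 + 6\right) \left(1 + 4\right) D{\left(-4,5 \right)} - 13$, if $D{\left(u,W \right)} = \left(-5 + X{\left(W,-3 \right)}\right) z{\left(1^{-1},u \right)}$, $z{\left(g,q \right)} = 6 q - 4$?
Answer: $-7853$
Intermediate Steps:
$X{\left(a,U \right)} = 7$ ($X{\left(a,U \right)} = 3 - -4 = 3 + 4 = 7$)
$z{\left(g,q \right)} = -4 + 6 q$
$D{\left(u,W \right)} = -8 + 12 u$ ($D{\left(u,W \right)} = \left(-5 + 7\right) \left(-4 + 6 u\right) = 2 \left(-4 + 6 u\right) = -8 + 12 u$)
$4 \left(1 + 6\right) \left(1 + 4\right) D{\left(-4,5 \right)} - 13 = 4 \left(1 + 6\right) \left(1 + 4\right) \left(-8 + 12 \left(-4\right)\right) - 13 = 4 \cdot 7 \cdot 5 \left(-8 - 48\right) - 13 = 28 \cdot 5 \left(-56\right) - 13 = 140 \left(-56\right) - 13 = -7840 - 13 = -7853$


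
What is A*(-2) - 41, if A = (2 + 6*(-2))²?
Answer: -241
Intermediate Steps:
A = 100 (A = (2 - 12)² = (-10)² = 100)
A*(-2) - 41 = 100*(-2) - 41 = -200 - 41 = -241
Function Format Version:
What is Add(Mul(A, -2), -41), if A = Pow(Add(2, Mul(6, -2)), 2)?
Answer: -241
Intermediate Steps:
A = 100 (A = Pow(Add(2, -12), 2) = Pow(-10, 2) = 100)
Add(Mul(A, -2), -41) = Add(Mul(100, -2), -41) = Add(-200, -41) = -241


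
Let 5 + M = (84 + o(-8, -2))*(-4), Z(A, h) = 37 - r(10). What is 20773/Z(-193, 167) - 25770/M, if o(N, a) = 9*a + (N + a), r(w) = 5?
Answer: 5581657/7328 ≈ 761.69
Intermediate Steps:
Z(A, h) = 32 (Z(A, h) = 37 - 1*5 = 37 - 5 = 32)
o(N, a) = N + 10*a
M = -229 (M = -5 + (84 + (-8 + 10*(-2)))*(-4) = -5 + (84 + (-8 - 20))*(-4) = -5 + (84 - 28)*(-4) = -5 + 56*(-4) = -5 - 224 = -229)
20773/Z(-193, 167) - 25770/M = 20773/32 - 25770/(-229) = 20773*(1/32) - 25770*(-1/229) = 20773/32 + 25770/229 = 5581657/7328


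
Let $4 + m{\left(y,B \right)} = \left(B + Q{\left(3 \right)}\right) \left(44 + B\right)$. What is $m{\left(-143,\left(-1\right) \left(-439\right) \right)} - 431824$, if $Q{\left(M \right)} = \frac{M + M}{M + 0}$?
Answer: $-218825$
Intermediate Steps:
$Q{\left(M \right)} = 2$ ($Q{\left(M \right)} = \frac{2 M}{M} = 2$)
$m{\left(y,B \right)} = -4 + \left(2 + B\right) \left(44 + B\right)$ ($m{\left(y,B \right)} = -4 + \left(B + 2\right) \left(44 + B\right) = -4 + \left(2 + B\right) \left(44 + B\right)$)
$m{\left(-143,\left(-1\right) \left(-439\right) \right)} - 431824 = \left(84 + \left(\left(-1\right) \left(-439\right)\right)^{2} + 46 \left(\left(-1\right) \left(-439\right)\right)\right) - 431824 = \left(84 + 439^{2} + 46 \cdot 439\right) - 431824 = \left(84 + 192721 + 20194\right) - 431824 = 212999 - 431824 = -218825$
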